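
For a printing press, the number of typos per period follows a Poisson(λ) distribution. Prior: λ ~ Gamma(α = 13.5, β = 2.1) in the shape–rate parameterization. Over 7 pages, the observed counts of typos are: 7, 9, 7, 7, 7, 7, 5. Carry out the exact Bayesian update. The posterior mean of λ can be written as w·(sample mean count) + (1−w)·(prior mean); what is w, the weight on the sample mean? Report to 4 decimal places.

With a Gamma(shape α, rate β) prior, the Poisson likelihood is conjugate: the posterior is Gamma(α + ΣXᵢ, β + n).
Posterior mean = (α₀+S)/(β₀+n) = [n/(β₀+n)]·(S/n) + [β₀/(β₀+n)]·(α₀/β₀), so only n and β₀ enter the weight.
Weight on data w = n/(β₀+n) = 7/(2.1+7) = 7/9.1 = 0.7692.

0.7692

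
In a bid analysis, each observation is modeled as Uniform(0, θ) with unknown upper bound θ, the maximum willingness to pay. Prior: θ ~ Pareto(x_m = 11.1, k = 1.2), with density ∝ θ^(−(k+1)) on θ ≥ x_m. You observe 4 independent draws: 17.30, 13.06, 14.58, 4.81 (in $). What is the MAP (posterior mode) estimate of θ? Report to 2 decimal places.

17.30

A Pareto(scale x_m, shape k) prior on the upper bound θ of Uniform(0, θ) is conjugate: posterior is Pareto(max(x_m, max xᵢ), k + n).
Sample maximum = 17.30; prior scale x_m = 11.1 → posterior scale = max = 17.30.
Posterior shape = 1.2 + 4 = 5.2.
The Pareto density is decreasing on [x_m, ∞), so the mode is x_m = 17.30.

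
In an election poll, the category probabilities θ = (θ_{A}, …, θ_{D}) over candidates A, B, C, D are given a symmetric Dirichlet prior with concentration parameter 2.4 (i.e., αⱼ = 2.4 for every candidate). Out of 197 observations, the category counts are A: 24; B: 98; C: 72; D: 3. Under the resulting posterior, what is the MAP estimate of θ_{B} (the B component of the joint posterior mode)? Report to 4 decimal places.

0.4906

The Dirichlet prior is conjugate to the Multinomial likelihood: each posterior αⱼ = prior αⱼ + observed count nⱼ.
Posterior concentration: (26.4, 100.4, 74.4, 5.4), total = 206.6.
Joint mode component: (α_{B}−1)/(Σα−K) = 99.4/202.6 = 0.4906.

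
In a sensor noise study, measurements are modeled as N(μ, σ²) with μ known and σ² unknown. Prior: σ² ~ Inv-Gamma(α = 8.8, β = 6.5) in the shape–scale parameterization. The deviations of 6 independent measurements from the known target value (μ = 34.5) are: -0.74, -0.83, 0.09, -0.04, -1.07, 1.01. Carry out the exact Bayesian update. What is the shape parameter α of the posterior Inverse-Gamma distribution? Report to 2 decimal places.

With known mean μ and an Inverse-Gamma(α, β) prior on σ², the Normal likelihood is conjugate: posterior is Inv-Gamma(α + n/2, β + Σ(xᵢ−μ)²/2).
Σ(xᵢ−μ)² = (-0.74)² + (-0.83)² + (0.09)² + (-0.04)² + (-1.07)² + (1.01)² = 3.4112.
Posterior: Inv-Gamma(8.8 + 6/2, 6.5 + 3.4112/2) = Inv-Gamma(11.80, 8.20560).
Posterior α = 11.80.

11.80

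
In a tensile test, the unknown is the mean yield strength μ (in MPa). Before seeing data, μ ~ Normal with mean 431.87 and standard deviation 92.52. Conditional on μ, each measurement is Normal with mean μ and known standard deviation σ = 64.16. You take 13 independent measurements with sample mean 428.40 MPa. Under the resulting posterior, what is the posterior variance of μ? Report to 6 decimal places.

305.358299

For Normal data with known variance σ², a Normal(μ₀, σ₀²) prior on μ is conjugate. Posterior precision = 1/σ₀² + n/σ²; posterior mean is the precision-weighted average of μ₀ and x̄.
σ₀² = 92.52² = 8559.9504, σ² = 64.16² = 4116.5056; σ² + n·σ₀² = 4116.5056 + 13·8559.9504 = 115395.8608.
Posterior precision = 1/σ₀² + n/σ² = 1/8559.9504 + 13/4116.5056 = (σ² + n·σ₀²)/(σ₀²σ²) = 115395.8608/(8559.9504·4116.5056); posterior variance σₙ² = σ₀²σ²/(σ² + n·σ₀²) = 8559.9504·4116.5056/115395.8608 = 305.358299.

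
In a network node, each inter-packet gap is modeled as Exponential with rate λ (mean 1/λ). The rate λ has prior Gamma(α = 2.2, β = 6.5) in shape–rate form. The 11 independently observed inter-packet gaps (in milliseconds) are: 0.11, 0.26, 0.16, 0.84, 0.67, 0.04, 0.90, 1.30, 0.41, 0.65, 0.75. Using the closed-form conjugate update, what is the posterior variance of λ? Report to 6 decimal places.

0.083277

With a Gamma(shape α, rate β) prior on the exponential rate λ, the posterior after n observations with total T = Σxᵢ is Gamma(α+n, β+T).
Sum of observations T = 6.09 milliseconds; n = 11.
Posterior: Gamma(2.2+11, 6.5+6.09) = Gamma(13.2, 12.59).
Var = α/β² = 0.083277.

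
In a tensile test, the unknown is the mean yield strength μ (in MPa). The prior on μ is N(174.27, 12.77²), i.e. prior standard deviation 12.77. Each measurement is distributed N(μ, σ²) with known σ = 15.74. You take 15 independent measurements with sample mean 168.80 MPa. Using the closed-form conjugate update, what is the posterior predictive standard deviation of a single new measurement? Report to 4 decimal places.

For Normal data with known variance σ², a Normal(μ₀, σ₀²) prior on μ is conjugate. Posterior precision = 1/σ₀² + n/σ²; posterior mean is the precision-weighted average of μ₀ and x̄.
σ₀² = 12.77² = 163.0729, σ² = 15.74² = 247.7476; σ² + n·σ₀² = 247.7476 + 15·163.0729 = 2693.8411.
Posterior precision = 1/σ₀² + n/σ² = 1/163.0729 + 15/247.7476 = (σ² + n·σ₀²)/(σ₀²σ²) = 2693.8411/(163.0729·247.7476); posterior variance σₙ² = σ₀²σ²/(σ² + n·σ₀²) = 163.0729·247.7476/2693.8411 = 14.997514.
Predictive variance for one new observation = σₙ² + σ² = 163.0729·247.7476/2693.8411 + 247.7476 = σ²·(σ₀² + 2693.8411)/2693.8411 = 247.7476·2856.914/2693.8411 = 262.745114; SD = √(247.7476·2856.914/2693.8411) = 16.2094.

16.2094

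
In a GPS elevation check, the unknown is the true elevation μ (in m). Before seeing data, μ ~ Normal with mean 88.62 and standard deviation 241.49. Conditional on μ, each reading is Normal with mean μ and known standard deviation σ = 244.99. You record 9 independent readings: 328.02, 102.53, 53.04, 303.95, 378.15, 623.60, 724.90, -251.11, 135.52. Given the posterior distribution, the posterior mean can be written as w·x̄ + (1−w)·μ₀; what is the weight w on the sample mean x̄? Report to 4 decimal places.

0.8974

For Normal data with known variance σ², a Normal(μ₀, σ₀²) prior on μ is conjugate. Posterior precision = 1/σ₀² + n/σ²; posterior mean is the precision-weighted average of μ₀ and x̄.
σ₀² = 241.49² = 58317.4201, σ² = 244.99² = 60020.1001. Prior precision 1/σ₀² = 1/58317.4201; data precision n/σ² = 9/60020.1001.
w = (n/σ²)/(1/σ₀² + n/σ²) = n·σ₀²/(σ² + n·σ₀²) = 9·58317.4201/(60020.1001 + 9·58317.4201) = 524856.7809/584876.881 = 0.8974.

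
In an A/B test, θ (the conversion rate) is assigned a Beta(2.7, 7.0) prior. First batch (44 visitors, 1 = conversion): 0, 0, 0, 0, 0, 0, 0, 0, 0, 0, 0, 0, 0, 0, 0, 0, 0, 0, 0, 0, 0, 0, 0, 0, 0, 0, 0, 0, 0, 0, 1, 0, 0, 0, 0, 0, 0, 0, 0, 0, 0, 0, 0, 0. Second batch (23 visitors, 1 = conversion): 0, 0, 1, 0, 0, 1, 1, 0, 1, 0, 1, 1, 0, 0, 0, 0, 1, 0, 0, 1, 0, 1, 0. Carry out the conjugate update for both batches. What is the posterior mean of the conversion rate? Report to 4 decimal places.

The Beta prior is conjugate to a Binomial/Bernoulli likelihood; the update adds successes to α and failures to β.
After batch 1: Beta(2.7+1, 7.0+43) = Beta(3.7, 50.0).
After batch 2: Beta(3.7+9, 50.0+14) = Beta(12.7, 64.0).
Posterior mean = α/(α+β) = 12.7/76.7 = 0.1656.

0.1656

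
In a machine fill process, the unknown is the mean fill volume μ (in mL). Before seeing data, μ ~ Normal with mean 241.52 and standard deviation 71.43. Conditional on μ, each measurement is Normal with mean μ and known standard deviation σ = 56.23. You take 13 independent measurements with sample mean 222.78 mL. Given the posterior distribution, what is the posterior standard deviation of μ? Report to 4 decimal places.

For Normal data with known variance σ², a Normal(μ₀, σ₀²) prior on μ is conjugate. Posterior precision = 1/σ₀² + n/σ²; posterior mean is the precision-weighted average of μ₀ and x̄.
σ₀² = 71.43² = 5102.2449, σ² = 56.23² = 3161.8129; σ² + n·σ₀² = 3161.8129 + 13·5102.2449 = 69490.9966.
Posterior precision = 1/σ₀² + n/σ² = 1/5102.2449 + 13/3161.8129 = (σ² + n·σ₀²)/(σ₀²σ²) = 69490.9966/(5102.2449·3161.8129); posterior variance σₙ² = σ₀²σ²/(σ² + n·σ₀²) = 5102.2449·3161.8129/69490.9966 = 232.150128.
Posterior SD = √σₙ² = √(5102.2449·3161.8129/69490.9966) = 15.2365.

15.2365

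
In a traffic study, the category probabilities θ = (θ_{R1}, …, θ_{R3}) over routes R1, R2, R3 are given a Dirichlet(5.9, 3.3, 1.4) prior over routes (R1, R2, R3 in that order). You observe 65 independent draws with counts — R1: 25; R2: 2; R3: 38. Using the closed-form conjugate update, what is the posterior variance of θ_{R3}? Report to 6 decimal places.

The Dirichlet prior is conjugate to the Multinomial likelihood: each posterior αⱼ = prior αⱼ + observed count nⱼ.
Posterior concentration: (30.9, 5.3, 39.4), total = 75.6.
Var[θ_j] = α_j(Σα−α_j)/((Σα)²(Σα+1)) = 39.4·36.2/(75.6²·76.6) = 0.003258.

0.003258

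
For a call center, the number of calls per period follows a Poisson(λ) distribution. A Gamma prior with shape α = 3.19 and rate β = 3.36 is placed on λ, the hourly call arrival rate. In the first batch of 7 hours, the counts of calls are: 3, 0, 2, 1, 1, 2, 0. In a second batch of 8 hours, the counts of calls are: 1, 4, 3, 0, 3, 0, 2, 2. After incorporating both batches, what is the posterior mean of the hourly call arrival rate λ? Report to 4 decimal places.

1.4809

With a Gamma(shape α, rate β) prior, the Poisson likelihood is conjugate: the posterior is Gamma(α + ΣXᵢ, β + n).
Batch 1: sum of counts S = 9 over n = 7 hours.
After batch 1: Gamma(α+S, β+n) = Gamma(3.19+9, 3.36+7) = Gamma(12.19, 10.36).
Batch 2: sum of counts S = 15 over n = 8 hours.
After batch 2: Gamma(α+S, β+n) = Gamma(12.19+15, 10.36+8) = Gamma(27.19, 18.36).
Posterior mean = α/β = 27.19/18.36 = 1.4809.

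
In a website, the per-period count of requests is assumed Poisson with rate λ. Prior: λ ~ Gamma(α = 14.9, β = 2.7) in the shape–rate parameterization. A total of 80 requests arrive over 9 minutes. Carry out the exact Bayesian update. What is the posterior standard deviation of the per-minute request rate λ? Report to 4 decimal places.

With a Gamma(shape α, rate β) prior, the Poisson likelihood is conjugate: the posterior is Gamma(α + ΣXᵢ, β + n).
Posterior: Gamma(α+S, β+n) = Gamma(14.9+80, 2.7+9) = Gamma(94.9, 11.7).
SD = √α/β = √94.9/11.7 = 0.8326.

0.8326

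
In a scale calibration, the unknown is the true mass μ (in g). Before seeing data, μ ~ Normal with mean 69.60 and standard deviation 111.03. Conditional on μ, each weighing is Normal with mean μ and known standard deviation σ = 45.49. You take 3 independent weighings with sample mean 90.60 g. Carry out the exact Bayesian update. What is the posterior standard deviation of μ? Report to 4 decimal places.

For Normal data with known variance σ², a Normal(μ₀, σ₀²) prior on μ is conjugate. Posterior precision = 1/σ₀² + n/σ²; posterior mean is the precision-weighted average of μ₀ and x̄.
σ₀² = 111.03² = 12327.6609, σ² = 45.49² = 2069.3401; σ² + n·σ₀² = 2069.3401 + 3·12327.6609 = 39052.3228.
Posterior precision = 1/σ₀² + n/σ² = 1/12327.6609 + 3/2069.3401 = (σ² + n·σ₀²)/(σ₀²σ²) = 39052.3228/(12327.6609·2069.3401); posterior variance σₙ² = σ₀²σ²/(σ² + n·σ₀²) = 12327.6609·2069.3401/39052.3228 = 653.229340.
Posterior SD = √σₙ² = √(12327.6609·2069.3401/39052.3228) = 25.5584.

25.5584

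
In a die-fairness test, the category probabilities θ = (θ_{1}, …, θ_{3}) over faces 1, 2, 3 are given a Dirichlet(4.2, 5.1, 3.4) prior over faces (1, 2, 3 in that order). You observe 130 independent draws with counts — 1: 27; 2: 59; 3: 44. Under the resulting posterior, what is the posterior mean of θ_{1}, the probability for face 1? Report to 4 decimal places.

0.2186

The Dirichlet prior is conjugate to the Multinomial likelihood: each posterior αⱼ = prior αⱼ + observed count nⱼ.
Posterior concentration: (31.2, 64.1, 47.4), total = 142.7.
E[θ_{1}|data] = α_{1}/Σα = 31.2/142.7 = 0.2186.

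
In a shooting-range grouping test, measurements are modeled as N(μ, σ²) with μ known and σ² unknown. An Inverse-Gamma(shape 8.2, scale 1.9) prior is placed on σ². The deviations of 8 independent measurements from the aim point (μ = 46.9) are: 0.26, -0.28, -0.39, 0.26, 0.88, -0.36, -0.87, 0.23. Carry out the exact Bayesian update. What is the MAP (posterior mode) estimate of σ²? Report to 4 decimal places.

With known mean μ and an Inverse-Gamma(α, β) prior on σ², the Normal likelihood is conjugate: posterior is Inv-Gamma(α + n/2, β + Σ(xᵢ−μ)²/2).
Σ(xᵢ−μ)² = (0.26)² + (-0.28)² + (-0.39)² + (0.26)² + (0.88)² + (-0.36)² + (-0.87)² + (0.23)² = 2.0795.
Posterior: Inv-Gamma(8.2 + 8/2, 1.9 + 2.0795/2) = Inv-Gamma(12.20, 2.93975).
Mode = β/(α+1) = 2.93975/13.20 = 0.2227.

0.2227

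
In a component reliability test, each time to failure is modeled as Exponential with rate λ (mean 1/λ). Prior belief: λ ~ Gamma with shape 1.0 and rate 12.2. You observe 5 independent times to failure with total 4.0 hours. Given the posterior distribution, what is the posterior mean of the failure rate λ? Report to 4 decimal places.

With a Gamma(shape α, rate β) prior on the exponential rate λ, the posterior after n observations with total T = Σxᵢ is Gamma(α+n, β+T).
Posterior: Gamma(1.0+5, 12.2+4.0) = Gamma(6.0, 16.2).
Posterior mean of λ = α/β = 6.0/16.2 = 0.3704.

0.3704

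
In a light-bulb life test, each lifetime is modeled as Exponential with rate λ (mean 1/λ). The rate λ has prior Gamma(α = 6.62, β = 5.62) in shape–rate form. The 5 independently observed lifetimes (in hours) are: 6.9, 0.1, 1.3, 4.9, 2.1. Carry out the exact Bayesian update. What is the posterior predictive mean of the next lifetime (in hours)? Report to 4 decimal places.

With a Gamma(shape α, rate β) prior on the exponential rate λ, the posterior after n observations with total T = Σxᵢ is Gamma(α+n, β+T).
Sum of observations T = 15.3 hours; n = 5.
Posterior: Gamma(6.62+5, 5.62+15.3) = Gamma(11.62, 20.92).
The predictive distribution for the next observation is Lomax; its mean is β/(α−1) = 20.92/10.62 = 1.9699.

1.9699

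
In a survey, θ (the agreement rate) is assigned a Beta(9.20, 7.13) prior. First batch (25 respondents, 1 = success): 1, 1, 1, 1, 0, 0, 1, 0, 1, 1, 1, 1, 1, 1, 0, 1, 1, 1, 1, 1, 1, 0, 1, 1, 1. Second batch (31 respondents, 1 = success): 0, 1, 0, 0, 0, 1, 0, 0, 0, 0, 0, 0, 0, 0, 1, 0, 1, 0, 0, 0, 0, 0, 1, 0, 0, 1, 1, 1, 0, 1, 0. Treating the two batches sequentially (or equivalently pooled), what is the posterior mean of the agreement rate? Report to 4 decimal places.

The Beta prior is conjugate to a Binomial/Bernoulli likelihood; the update adds successes to α and failures to β.
After batch 1: Beta(9.20+20, 7.13+5) = Beta(29.20, 12.13).
After batch 2: Beta(29.20+9, 12.13+22) = Beta(38.20, 34.13).
Posterior mean = α/(α+β) = 38.20/72.33 = 0.5281.

0.5281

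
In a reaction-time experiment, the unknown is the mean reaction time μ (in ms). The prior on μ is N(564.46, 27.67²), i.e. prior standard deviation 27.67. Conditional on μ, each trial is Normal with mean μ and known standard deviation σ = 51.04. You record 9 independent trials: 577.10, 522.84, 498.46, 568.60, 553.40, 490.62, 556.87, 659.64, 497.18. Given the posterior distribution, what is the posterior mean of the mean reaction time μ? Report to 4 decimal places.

551.9279

For Normal data with known variance σ², a Normal(μ₀, σ₀²) prior on μ is conjugate. Posterior precision = 1/σ₀² + n/σ²; posterior mean is the precision-weighted average of μ₀ and x̄.
Σxᵢ = 577.10 + 522.84 + 498.46 + 568.60 + 553.40 + 490.62 + 556.87 + 659.64 + 497.18 = 4924.71, so n·x̄ = 4924.71.
σ₀² = 27.67² = 765.6289, σ² = 51.04² = 2605.0816; σ² + n·σ₀² = 2605.0816 + 9·765.6289 = 9495.7417.
Posterior mean = (μ₀/σ₀² + n·x̄/σ²)/(1/σ₀² + n/σ²) = (σ²·μ₀ + σ₀²·n·x̄)/(σ² + n·σ₀²) = (2605.0816·564.46 + 765.6289·4924.71)/9495.7417 = 5240964.660055/9495.7417 = 551.9279.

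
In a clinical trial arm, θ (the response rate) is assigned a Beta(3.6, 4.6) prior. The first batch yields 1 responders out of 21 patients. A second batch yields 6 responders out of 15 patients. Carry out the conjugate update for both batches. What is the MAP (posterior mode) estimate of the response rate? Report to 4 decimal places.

The Beta prior is conjugate to a Binomial/Bernoulli likelihood; the update adds successes to α and failures to β.
After batch 1: Beta(3.6+1, 4.6+20) = Beta(4.6, 24.6).
After batch 2: Beta(4.6+6, 24.6+9) = Beta(10.6, 33.6).
Mode of Beta(a,b) for a,b>1 is (a−1)/(a+b−2) = 9.6/42.2 = 0.2275.

0.2275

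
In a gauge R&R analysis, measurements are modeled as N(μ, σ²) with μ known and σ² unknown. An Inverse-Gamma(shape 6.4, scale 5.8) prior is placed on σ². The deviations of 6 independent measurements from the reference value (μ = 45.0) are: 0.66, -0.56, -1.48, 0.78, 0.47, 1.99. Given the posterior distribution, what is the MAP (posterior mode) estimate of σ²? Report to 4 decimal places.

0.9293

With known mean μ and an Inverse-Gamma(α, β) prior on σ², the Normal likelihood is conjugate: posterior is Inv-Gamma(α + n/2, β + Σ(xᵢ−μ)²/2).
Σ(xᵢ−μ)² = (0.66)² + (-0.56)² + (-1.48)² + (0.78)² + (0.47)² + (1.99)² = 7.7290.
Posterior: Inv-Gamma(6.4 + 6/2, 5.8 + 7.7290/2) = Inv-Gamma(9.40, 9.66450).
Mode = β/(α+1) = 9.66450/10.40 = 0.9293.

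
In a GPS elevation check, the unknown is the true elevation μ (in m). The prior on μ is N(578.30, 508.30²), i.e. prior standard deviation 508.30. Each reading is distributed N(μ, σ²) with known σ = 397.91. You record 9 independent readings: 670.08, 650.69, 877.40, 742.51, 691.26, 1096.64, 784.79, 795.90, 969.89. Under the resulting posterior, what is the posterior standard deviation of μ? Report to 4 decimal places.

For Normal data with known variance σ², a Normal(μ₀, σ₀²) prior on μ is conjugate. Posterior precision = 1/σ₀² + n/σ²; posterior mean is the precision-weighted average of μ₀ and x̄.
σ₀² = 508.30² = 258368.89, σ² = 397.91² = 158332.3681; σ² + n·σ₀² = 158332.3681 + 9·258368.89 = 2483652.3781.
Posterior precision = 1/σ₀² + n/σ² = 1/258368.89 + 9/158332.3681 = (σ² + n·σ₀²)/(σ₀²σ²) = 2483652.3781/(258368.89·158332.3681); posterior variance σₙ² = σ₀²σ²/(σ² + n·σ₀²) = 258368.89·158332.3681/2483652.3781 = 16470.967740.
Posterior SD = √σₙ² = √(258368.89·158332.3681/2483652.3781) = 128.3393.

128.3393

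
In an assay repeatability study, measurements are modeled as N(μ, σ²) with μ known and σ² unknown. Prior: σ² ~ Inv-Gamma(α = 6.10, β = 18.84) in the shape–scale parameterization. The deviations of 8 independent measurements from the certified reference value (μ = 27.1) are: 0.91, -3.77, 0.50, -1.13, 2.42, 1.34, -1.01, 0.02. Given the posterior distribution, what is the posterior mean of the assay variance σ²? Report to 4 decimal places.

3.4572

With known mean μ and an Inverse-Gamma(α, β) prior on σ², the Normal likelihood is conjugate: posterior is Inv-Gamma(α + n/2, β + Σ(xᵢ−μ)²/2).
Σ(xᵢ−μ)² = (0.91)² + (-3.77)² + (0.50)² + (-1.13)² + (2.42)² + (1.34)² + (-1.01)² + (0.02)² = 25.2404.
Posterior: Inv-Gamma(6.10 + 8/2, 18.84 + 25.2404/2) = Inv-Gamma(10.10, 31.46020).
E[σ²|data] = β/(α−1) = 31.46020/9.10 = 3.4572.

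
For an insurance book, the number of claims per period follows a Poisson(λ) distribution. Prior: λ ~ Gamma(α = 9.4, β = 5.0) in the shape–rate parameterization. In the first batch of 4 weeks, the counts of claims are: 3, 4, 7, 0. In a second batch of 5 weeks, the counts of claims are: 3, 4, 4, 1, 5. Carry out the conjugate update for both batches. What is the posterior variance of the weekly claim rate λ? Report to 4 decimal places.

0.2061

With a Gamma(shape α, rate β) prior, the Poisson likelihood is conjugate: the posterior is Gamma(α + ΣXᵢ, β + n).
Batch 1: sum of counts S = 14 over n = 4 weeks.
After batch 1: Gamma(α+S, β+n) = Gamma(9.4+14, 5.0+4) = Gamma(23.4, 9.0).
Batch 2: sum of counts S = 17 over n = 5 weeks.
After batch 2: Gamma(α+S, β+n) = Gamma(23.4+17, 9.0+5) = Gamma(40.4, 14.0).
Var = α/β² = 40.4/14.0² = 0.2061.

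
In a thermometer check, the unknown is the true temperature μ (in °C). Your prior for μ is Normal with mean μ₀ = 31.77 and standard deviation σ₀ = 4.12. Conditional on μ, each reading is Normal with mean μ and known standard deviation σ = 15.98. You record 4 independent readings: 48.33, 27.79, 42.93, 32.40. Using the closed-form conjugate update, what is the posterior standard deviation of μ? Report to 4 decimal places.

For Normal data with known variance σ², a Normal(μ₀, σ₀²) prior on μ is conjugate. Posterior precision = 1/σ₀² + n/σ²; posterior mean is the precision-weighted average of μ₀ and x̄.
σ₀² = 4.12² = 16.9744, σ² = 15.98² = 255.3604; σ² + n·σ₀² = 255.3604 + 4·16.9744 = 323.258.
Posterior precision = 1/σ₀² + n/σ² = 1/16.9744 + 4/255.3604 = (σ² + n·σ₀²)/(σ₀²σ²) = 323.258/(16.9744·255.3604); posterior variance σₙ² = σ₀²σ²/(σ² + n·σ₀²) = 16.9744·255.3604/323.258 = 13.409071.
Posterior SD = √σₙ² = √(16.9744·255.3604/323.258) = 3.6618.

3.6618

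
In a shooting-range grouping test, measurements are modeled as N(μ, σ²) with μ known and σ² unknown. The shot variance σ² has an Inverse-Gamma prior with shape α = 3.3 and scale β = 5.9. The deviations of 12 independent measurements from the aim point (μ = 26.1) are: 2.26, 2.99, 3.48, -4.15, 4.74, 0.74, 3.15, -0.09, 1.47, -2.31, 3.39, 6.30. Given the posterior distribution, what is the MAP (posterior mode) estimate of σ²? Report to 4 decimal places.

7.1265

With known mean μ and an Inverse-Gamma(α, β) prior on σ², the Normal likelihood is conjugate: posterior is Inv-Gamma(α + n/2, β + Σ(xᵢ−μ)²/2).
Σ(xᵢ−μ)² = (2.26)² + (2.99)² + (3.48)² + (-4.15)² + (4.74)² + (0.74)² + (3.15)² + (-0.09)² + (1.47)² + (-2.31)² + (3.39)² + (6.30)² = 135.0055.
Posterior: Inv-Gamma(3.3 + 12/2, 5.9 + 135.0055/2) = Inv-Gamma(9.30, 73.40275).
Mode = β/(α+1) = 73.40275/10.30 = 7.1265.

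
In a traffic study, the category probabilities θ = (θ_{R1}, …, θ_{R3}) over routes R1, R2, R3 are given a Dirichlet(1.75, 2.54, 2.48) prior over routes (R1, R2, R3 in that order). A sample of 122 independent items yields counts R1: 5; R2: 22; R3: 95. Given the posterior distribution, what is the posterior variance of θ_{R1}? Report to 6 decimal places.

0.000383

The Dirichlet prior is conjugate to the Multinomial likelihood: each posterior αⱼ = prior αⱼ + observed count nⱼ.
Posterior concentration: (6.75, 24.54, 97.48), total = 128.77.
Var[θ_j] = α_j(Σα−α_j)/((Σα)²(Σα+1)) = 6.75·122.02/(128.77²·129.77) = 0.000383.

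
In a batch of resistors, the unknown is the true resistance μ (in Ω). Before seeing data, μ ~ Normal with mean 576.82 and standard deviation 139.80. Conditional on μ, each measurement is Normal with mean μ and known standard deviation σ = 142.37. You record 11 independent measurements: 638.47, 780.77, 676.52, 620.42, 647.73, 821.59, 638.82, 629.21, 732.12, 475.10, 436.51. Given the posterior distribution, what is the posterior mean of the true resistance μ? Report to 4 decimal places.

639.3134

For Normal data with known variance σ², a Normal(μ₀, σ₀²) prior on μ is conjugate. Posterior precision = 1/σ₀² + n/σ²; posterior mean is the precision-weighted average of μ₀ and x̄.
Σxᵢ = 638.47 + 780.77 + 676.52 + 620.42 + 647.73 + 821.59 + 638.82 + 629.21 + 732.12 + 475.10 + 436.51 = 7097.26, so n·x̄ = 7097.26.
σ₀² = 139.80² = 19544.04, σ² = 142.37² = 20269.2169; σ² + n·σ₀² = 20269.2169 + 11·19544.04 = 235253.6569.
Posterior mean = (μ₀/σ₀² + n·x̄/σ²)/(1/σ₀² + n/σ²) = (σ²·μ₀ + σ₀²·n·x̄)/(σ² + n·σ₀²) = (20269.2169·576.82 + 19544.04·7097.26)/235253.6569 = 150400823.022658/235253.6569 = 639.3134.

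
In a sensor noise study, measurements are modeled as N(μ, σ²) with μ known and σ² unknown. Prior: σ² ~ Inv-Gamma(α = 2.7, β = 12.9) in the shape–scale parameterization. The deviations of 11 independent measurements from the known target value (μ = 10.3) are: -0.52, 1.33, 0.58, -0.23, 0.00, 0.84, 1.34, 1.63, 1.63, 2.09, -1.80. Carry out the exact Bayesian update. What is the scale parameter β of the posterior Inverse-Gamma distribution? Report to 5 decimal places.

With known mean μ and an Inverse-Gamma(α, β) prior on σ², the Normal likelihood is conjugate: posterior is Inv-Gamma(α + n/2, β + Σ(xᵢ−μ)²/2).
Σ(xᵢ−μ)² = (-0.52)² + (1.33)² + (0.58)² + (-0.23)² + (0.00)² + (0.84)² + (1.34)² + (1.63)² + (1.63)² + (2.09)² + (-1.80)² = 17.8517.
Posterior: Inv-Gamma(2.7 + 11/2, 12.9 + 17.8517/2) = Inv-Gamma(8.20, 21.82585).
Posterior β = 21.82585.

21.82585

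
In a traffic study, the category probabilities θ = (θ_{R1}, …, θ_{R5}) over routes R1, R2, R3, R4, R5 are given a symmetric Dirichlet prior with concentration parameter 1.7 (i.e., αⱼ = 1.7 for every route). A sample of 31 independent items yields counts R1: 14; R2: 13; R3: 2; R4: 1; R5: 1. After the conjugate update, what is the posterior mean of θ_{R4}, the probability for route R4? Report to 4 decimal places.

0.0684

The Dirichlet prior is conjugate to the Multinomial likelihood: each posterior αⱼ = prior αⱼ + observed count nⱼ.
Posterior concentration: (15.7, 14.7, 3.7, 2.7, 2.7), total = 39.5.
E[θ_{R4}|data] = α_{R4}/Σα = 2.7/39.5 = 0.0684.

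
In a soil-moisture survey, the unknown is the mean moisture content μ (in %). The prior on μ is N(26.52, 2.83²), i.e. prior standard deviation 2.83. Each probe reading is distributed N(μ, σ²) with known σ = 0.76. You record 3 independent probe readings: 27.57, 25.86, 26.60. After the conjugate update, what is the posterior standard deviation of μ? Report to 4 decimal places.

For Normal data with known variance σ², a Normal(μ₀, σ₀²) prior on μ is conjugate. Posterior precision = 1/σ₀² + n/σ²; posterior mean is the precision-weighted average of μ₀ and x̄.
σ₀² = 2.83² = 8.0089, σ² = 0.76² = 0.5776; σ² + n·σ₀² = 0.5776 + 3·8.0089 = 24.6043.
Posterior precision = 1/σ₀² + n/σ² = 1/8.0089 + 3/0.5776 = (σ² + n·σ₀²)/(σ₀²σ²) = 24.6043/(8.0089·0.5776); posterior variance σₙ² = σ₀²σ²/(σ² + n·σ₀²) = 8.0089·0.5776/24.6043 = 0.188014.
Posterior SD = √σₙ² = √(8.0089·0.5776/24.6043) = 0.4336.

0.4336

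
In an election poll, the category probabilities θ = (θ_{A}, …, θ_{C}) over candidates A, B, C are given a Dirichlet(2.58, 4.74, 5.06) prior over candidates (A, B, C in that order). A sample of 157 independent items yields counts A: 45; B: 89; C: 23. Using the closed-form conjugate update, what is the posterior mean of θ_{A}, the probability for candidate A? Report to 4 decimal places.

0.2809

The Dirichlet prior is conjugate to the Multinomial likelihood: each posterior αⱼ = prior αⱼ + observed count nⱼ.
Posterior concentration: (47.58, 93.74, 28.06), total = 169.38.
E[θ_{A}|data] = α_{A}/Σα = 47.58/169.38 = 0.2809.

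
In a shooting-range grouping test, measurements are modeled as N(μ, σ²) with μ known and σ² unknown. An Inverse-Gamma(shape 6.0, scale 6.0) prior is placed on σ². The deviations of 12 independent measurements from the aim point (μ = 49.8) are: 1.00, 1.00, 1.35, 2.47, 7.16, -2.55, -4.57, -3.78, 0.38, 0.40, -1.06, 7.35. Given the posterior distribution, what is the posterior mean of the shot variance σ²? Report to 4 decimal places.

7.7416

With known mean μ and an Inverse-Gamma(α, β) prior on σ², the Normal likelihood is conjugate: posterior is Inv-Gamma(α + n/2, β + Σ(xᵢ−μ)²/2).
Σ(xᵢ−μ)² = (1.00)² + (1.00)² + (1.35)² + (2.47)² + (7.16)² + (-2.55)² + (-4.57)² + (-3.78)² + (0.38)² + (0.40)² + (-1.06)² + (7.35)² = 158.3153.
Posterior: Inv-Gamma(6.0 + 12/2, 6.0 + 158.3153/2) = Inv-Gamma(12.00, 85.15765).
E[σ²|data] = β/(α−1) = 85.15765/11.00 = 7.7416.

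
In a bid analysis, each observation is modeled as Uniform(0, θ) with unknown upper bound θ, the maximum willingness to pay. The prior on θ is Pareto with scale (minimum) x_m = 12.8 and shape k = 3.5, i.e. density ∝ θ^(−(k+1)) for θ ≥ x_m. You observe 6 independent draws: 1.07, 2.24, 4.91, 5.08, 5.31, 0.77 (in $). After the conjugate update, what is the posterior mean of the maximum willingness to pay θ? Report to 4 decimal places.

14.3059

A Pareto(scale x_m, shape k) prior on the upper bound θ of Uniform(0, θ) is conjugate: posterior is Pareto(max(x_m, max xᵢ), k + n).
Sample maximum = 5.31; prior scale x_m = 12.8 → posterior scale = max = 12.80.
Posterior shape = 3.5 + 6 = 9.5.
E[θ|data] = k·x_m/(k−1) = 9.5·12.80/8.5 = 14.3059.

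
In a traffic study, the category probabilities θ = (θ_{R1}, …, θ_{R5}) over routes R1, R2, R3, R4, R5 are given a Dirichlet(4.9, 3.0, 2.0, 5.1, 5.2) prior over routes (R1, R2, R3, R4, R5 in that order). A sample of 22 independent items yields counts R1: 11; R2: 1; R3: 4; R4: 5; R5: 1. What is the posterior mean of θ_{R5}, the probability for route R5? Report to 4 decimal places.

0.1469

The Dirichlet prior is conjugate to the Multinomial likelihood: each posterior αⱼ = prior αⱼ + observed count nⱼ.
Posterior concentration: (15.9, 4.0, 6.0, 10.1, 6.2), total = 42.2.
E[θ_{R5}|data] = α_{R5}/Σα = 6.2/42.2 = 0.1469.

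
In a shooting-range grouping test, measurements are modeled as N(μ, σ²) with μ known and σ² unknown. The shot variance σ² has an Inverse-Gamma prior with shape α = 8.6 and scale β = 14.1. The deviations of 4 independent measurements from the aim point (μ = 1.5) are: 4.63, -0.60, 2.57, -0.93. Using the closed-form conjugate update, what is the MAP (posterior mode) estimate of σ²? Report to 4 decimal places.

With known mean μ and an Inverse-Gamma(α, β) prior on σ², the Normal likelihood is conjugate: posterior is Inv-Gamma(α + n/2, β + Σ(xᵢ−μ)²/2).
Σ(xᵢ−μ)² = (4.63)² + (-0.60)² + (2.57)² + (-0.93)² = 29.2667.
Posterior: Inv-Gamma(8.6 + 4/2, 14.1 + 29.2667/2) = Inv-Gamma(10.60, 28.73335).
Mode = β/(α+1) = 28.73335/11.60 = 2.4770.

2.4770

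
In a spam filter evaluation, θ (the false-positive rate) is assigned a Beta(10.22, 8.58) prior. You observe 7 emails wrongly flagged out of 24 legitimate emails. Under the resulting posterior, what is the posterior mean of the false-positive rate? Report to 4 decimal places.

The Beta prior is conjugate to a Binomial/Bernoulli likelihood; the update adds successes to α and failures to β.
Posterior: Beta(α+k, β+n−k) = Beta(10.22+7, 8.58+17) = Beta(17.22, 25.58).
Posterior mean = α/(α+β) = 17.22/42.80 = 0.4023.

0.4023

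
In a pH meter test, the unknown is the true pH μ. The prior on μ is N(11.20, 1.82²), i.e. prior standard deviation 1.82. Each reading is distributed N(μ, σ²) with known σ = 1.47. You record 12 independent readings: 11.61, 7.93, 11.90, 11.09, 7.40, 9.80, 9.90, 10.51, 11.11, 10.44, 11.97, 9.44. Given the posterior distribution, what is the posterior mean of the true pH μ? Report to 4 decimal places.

For Normal data with known variance σ², a Normal(μ₀, σ₀²) prior on μ is conjugate. Posterior precision = 1/σ₀² + n/σ²; posterior mean is the precision-weighted average of μ₀ and x̄.
Σxᵢ = 11.61 + 7.93 + 11.90 + 11.09 + 7.40 + 9.80 + 9.90 + 10.51 + 11.11 + 10.44 + 11.97 + 9.44 = 123.1, so n·x̄ = 123.1.
σ₀² = 1.82² = 3.3124, σ² = 1.47² = 2.1609; σ² + n·σ₀² = 2.1609 + 12·3.3124 = 41.9097.
Posterior mean = (μ₀/σ₀² + n·x̄/σ²)/(1/σ₀² + n/σ²) = (σ²·μ₀ + σ₀²·n·x̄)/(σ² + n·σ₀²) = (2.1609·11.20 + 3.3124·123.1)/41.9097 = 431.95852/41.9097 = 10.3069.

10.3069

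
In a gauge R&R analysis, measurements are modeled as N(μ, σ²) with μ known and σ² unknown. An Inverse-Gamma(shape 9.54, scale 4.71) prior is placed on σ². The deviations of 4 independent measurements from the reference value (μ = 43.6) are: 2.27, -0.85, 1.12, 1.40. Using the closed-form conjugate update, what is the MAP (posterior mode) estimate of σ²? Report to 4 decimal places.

With known mean μ and an Inverse-Gamma(α, β) prior on σ², the Normal likelihood is conjugate: posterior is Inv-Gamma(α + n/2, β + Σ(xᵢ−μ)²/2).
Σ(xᵢ−μ)² = (2.27)² + (-0.85)² + (1.12)² + (1.40)² = 9.0898.
Posterior: Inv-Gamma(9.54 + 4/2, 4.71 + 9.0898/2) = Inv-Gamma(11.54, 9.25490).
Mode = β/(α+1) = 9.25490/12.54 = 0.7380.

0.7380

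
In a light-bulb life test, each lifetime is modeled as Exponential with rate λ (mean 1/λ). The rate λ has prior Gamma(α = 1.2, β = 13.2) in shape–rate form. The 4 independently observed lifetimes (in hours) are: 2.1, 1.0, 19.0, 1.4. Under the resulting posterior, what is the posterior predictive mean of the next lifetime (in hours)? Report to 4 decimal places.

With a Gamma(shape α, rate β) prior on the exponential rate λ, the posterior after n observations with total T = Σxᵢ is Gamma(α+n, β+T).
Sum of observations T = 23.5 hours; n = 4.
Posterior: Gamma(1.2+4, 13.2+23.5) = Gamma(5.2, 36.7).
The predictive distribution for the next observation is Lomax; its mean is β/(α−1) = 36.7/4.2 = 8.7381.

8.7381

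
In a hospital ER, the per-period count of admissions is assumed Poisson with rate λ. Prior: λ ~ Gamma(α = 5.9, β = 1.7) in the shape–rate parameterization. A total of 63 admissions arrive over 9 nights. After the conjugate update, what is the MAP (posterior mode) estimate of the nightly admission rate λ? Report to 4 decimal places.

With a Gamma(shape α, rate β) prior, the Poisson likelihood is conjugate: the posterior is Gamma(α + ΣXᵢ, β + n).
Posterior: Gamma(α+S, β+n) = Gamma(5.9+63, 1.7+9) = Gamma(68.9, 10.7).
Mode of Gamma(α,β) for α≥1 is (α−1)/β = 67.9/10.7 = 6.3458.

6.3458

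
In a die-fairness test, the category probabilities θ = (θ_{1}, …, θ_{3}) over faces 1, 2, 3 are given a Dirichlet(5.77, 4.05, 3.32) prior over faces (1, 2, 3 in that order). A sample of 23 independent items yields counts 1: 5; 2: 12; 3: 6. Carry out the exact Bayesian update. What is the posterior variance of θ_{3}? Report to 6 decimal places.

0.005153

The Dirichlet prior is conjugate to the Multinomial likelihood: each posterior αⱼ = prior αⱼ + observed count nⱼ.
Posterior concentration: (10.77, 16.05, 9.32), total = 36.14.
Var[θ_j] = α_j(Σα−α_j)/((Σα)²(Σα+1)) = 9.32·26.82/(36.14²·37.14) = 0.005153.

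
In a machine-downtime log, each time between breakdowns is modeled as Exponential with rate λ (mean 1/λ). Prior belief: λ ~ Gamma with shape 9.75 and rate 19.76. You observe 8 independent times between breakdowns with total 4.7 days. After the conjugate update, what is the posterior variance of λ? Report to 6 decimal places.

With a Gamma(shape α, rate β) prior on the exponential rate λ, the posterior after n observations with total T = Σxᵢ is Gamma(α+n, β+T).
Posterior: Gamma(9.75+8, 19.76+4.7) = Gamma(17.75, 24.46).
Var = α/β² = 0.029668.

0.029668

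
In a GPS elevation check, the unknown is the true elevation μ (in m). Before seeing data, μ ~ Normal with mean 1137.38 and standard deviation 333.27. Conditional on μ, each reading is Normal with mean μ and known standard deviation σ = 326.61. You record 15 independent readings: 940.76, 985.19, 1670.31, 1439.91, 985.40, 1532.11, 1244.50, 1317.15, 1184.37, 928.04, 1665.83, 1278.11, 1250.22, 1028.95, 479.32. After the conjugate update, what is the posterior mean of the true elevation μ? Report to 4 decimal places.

For Normal data with known variance σ², a Normal(μ₀, σ₀²) prior on μ is conjugate. Posterior precision = 1/σ₀² + n/σ²; posterior mean is the precision-weighted average of μ₀ and x̄.
Σxᵢ = 940.76 + 985.19 + 1670.31 + 1439.91 + 985.40 + 1532.11 + 1244.50 + 1317.15 + 1184.37 + 928.04 + 1665.83 + 1278.11 + 1250.22 + 1028.95 + 479.32 = 17930.17, so n·x̄ = 17930.17.
σ₀² = 333.27² = 111068.8929, σ² = 326.61² = 106674.0921; σ² + n·σ₀² = 106674.0921 + 15·111068.8929 = 1772707.4856.
Posterior mean = (μ₀/σ₀² + n·x̄/σ²)/(1/σ₀² + n/σ²) = (σ²·μ₀ + σ₀²·n·x̄)/(σ² + n·σ₀²) = (106674.0921·1137.38 + 111068.8929·17930.17)/1772707.4856 = 2112813110.281491/1772707.4856 = 1191.8566.

1191.8566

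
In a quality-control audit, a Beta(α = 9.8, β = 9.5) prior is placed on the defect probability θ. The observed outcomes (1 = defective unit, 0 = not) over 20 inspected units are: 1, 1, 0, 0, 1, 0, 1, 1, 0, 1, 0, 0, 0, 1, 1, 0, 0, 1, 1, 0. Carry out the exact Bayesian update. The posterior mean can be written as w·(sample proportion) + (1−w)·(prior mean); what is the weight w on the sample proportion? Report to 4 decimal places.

The Beta prior is conjugate to a Binomial/Bernoulli likelihood; the update adds successes to α and failures to β.
Posterior mean = (α₀+k)/(α₀+β₀+n) = [n/(α₀+β₀+n)]·(k/n) + [(α₀+β₀)/(α₀+β₀+n)]·α₀/(α₀+β₀), so only n and the prior enter the weight.
The weight on the data is w = n/(α₀+β₀+n) = 20/(9.8+9.5+20) = 20/39.3 = 0.5089.

0.5089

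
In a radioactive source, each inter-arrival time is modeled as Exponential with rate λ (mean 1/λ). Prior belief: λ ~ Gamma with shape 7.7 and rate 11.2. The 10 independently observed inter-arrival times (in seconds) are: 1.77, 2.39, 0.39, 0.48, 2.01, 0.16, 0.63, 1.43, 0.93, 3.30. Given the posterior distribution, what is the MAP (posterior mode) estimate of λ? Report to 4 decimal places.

0.6764

With a Gamma(shape α, rate β) prior on the exponential rate λ, the posterior after n observations with total T = Σxᵢ is Gamma(α+n, β+T).
Sum of observations T = 13.49 seconds; n = 10.
Posterior: Gamma(7.7+10, 11.2+13.49) = Gamma(17.7, 24.69).
Mode = (α−1)/β = 0.6764.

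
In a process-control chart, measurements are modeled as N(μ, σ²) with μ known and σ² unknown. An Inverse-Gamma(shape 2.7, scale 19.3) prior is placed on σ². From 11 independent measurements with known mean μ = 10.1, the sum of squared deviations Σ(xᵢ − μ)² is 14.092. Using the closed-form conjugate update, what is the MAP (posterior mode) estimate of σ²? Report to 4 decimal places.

2.8637

With known mean μ and an Inverse-Gamma(α, β) prior on σ², the Normal likelihood is conjugate: posterior is Inv-Gamma(α + n/2, β + Σ(xᵢ−μ)²/2).
Posterior: Inv-Gamma(2.7 + 11/2, 19.3 + 14.092/2) = Inv-Gamma(8.20, 26.3460).
Mode = β/(α+1) = 26.3460/9.20 = 2.8637.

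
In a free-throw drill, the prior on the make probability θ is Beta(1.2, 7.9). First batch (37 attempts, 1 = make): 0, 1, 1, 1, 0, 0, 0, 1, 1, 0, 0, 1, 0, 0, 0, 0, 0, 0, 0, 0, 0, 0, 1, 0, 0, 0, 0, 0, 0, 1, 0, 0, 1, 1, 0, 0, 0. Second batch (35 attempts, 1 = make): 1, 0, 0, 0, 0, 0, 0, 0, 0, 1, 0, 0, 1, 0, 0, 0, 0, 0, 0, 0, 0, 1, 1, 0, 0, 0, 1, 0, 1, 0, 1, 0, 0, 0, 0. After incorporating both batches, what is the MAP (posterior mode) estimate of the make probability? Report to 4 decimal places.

The Beta prior is conjugate to a Binomial/Bernoulli likelihood; the update adds successes to α and failures to β.
After batch 1: Beta(1.2+10, 7.9+27) = Beta(11.2, 34.9).
After batch 2: Beta(11.2+8, 34.9+27) = Beta(19.2, 61.9).
Mode of Beta(a,b) for a,b>1 is (a−1)/(a+b−2) = 18.2/79.1 = 0.2301.

0.2301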